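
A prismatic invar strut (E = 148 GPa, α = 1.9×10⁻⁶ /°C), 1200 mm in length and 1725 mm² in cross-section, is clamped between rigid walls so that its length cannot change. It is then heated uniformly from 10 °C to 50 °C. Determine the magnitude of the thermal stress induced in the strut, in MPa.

Because both ends are immovable the net strain is zero, and the suppressed thermal strain is αΔT = 1.9×10⁻⁶ × 40 = 76×10⁻⁶.
σ = EαΔT = 148×10³ × 1.9×10⁻⁶ × 40 = 11.25 MPa (compressive; the strut is trying to expand).

σ ≈ 11.2 MPa (compressive)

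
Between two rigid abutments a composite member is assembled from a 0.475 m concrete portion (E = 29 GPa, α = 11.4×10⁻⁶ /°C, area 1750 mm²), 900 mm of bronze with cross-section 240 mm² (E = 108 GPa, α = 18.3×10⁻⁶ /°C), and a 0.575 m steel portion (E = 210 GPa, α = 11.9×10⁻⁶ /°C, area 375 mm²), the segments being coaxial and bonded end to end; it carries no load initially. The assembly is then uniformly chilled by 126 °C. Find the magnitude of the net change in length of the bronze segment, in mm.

|ΔL| ≈ 0.371 mm

Free thermal contraction of the whole bar: Σ αᵢΔT Lᵢ = 11.4×10⁻⁶×126×475 + 18.3×10⁻⁶×126×900 + 11.9×10⁻⁶×126×575 = 3.62 mm.
The rigid supports impose zero overall length change; the single axial force P common to all segments must satisfy P Σ Lᵢ/(AᵢEᵢ) = δ_free.
Σ Lᵢ/(AᵢEᵢ) = 475/(1750×29×10³) + 900/(240×108×10³) + 575/(375×210×10³) = 5.138×10⁻⁵ mm/N.
P = 3.62 / 5.138×10⁻⁵ = 70440 N = 70.44 kN, tensile.
For the bronze segment, free thermal change = 18.3×10⁻⁶×126×900 = 2.075 mm and elastic change from P = 70440×900/(240×108×10³) = 2.446 mm; these oppose, so the net change is 0.371 mm (segment lengthens).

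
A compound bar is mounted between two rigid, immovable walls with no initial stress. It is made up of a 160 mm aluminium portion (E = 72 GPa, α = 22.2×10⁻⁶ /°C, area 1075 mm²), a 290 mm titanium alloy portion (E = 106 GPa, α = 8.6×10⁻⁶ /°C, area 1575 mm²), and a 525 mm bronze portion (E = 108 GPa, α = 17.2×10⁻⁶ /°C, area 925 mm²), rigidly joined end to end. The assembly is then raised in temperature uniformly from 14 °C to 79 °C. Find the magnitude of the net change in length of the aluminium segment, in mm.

|ΔL| ≈ 0.00728 mm

If the supports were absent, the total length change would be Σ αᵢΔT Lᵢ = 22.2×10⁻⁶×65×160 + 8.6×10⁻⁶×65×290 + 17.2×10⁻⁶×65×525 = 0.9799 mm.
The walls prevent any net length change, so an axial force P (same in every segment) develops. Compatibility: P · Σ Lᵢ/(AᵢEᵢ) = δ_free.
Σ Lᵢ/(AᵢEᵢ) = 160/(1075×72×10³) + 290/(1575×106×10³) + 525/(925×108×10³) = 9.059×10⁻⁶ mm/N.
P = 0.9799 / 9.059×10⁻⁶ = 108200 N = 108.2 kN, compressive.
For the aluminium segment, free thermal change = 22.2×10⁻⁶×65×160 = 0.2309 mm and elastic change from P = 108200×160/(1075×72×10³) = 0.2236 mm; these oppose, so the net change is 0.00728 mm (segment lengthens).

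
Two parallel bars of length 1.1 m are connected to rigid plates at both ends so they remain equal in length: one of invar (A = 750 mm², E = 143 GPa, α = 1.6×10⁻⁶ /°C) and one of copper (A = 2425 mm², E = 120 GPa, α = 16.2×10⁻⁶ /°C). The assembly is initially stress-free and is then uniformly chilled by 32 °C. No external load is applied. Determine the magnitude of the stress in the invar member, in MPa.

Both members must finish at the same length. With the larger α, the copper tends to over-contract; the plates restrain it, putting the copper in tension and the invar in compression. With no external load the two internal forces are equal and opposite, magnitude P.
Compatibility of the two members (thermal + elastic change equal): (α₁ − α₂)ΔT = P·[1/(A₁E₁) + 1/(A₂E₂)].
|α₁ − α₂|·ΔT = 14.6×10⁻⁶ × 32 = 0.0004672.
1/(A₁E₁) + 1/(A₂E₂) = 1/(750×143×10³) + 1/(2425×120×10³) = 1.276×10⁻⁸ N⁻¹.
So P = 0.0004672 / 1.276×10⁻⁸ = 36.61 kN.
σ_{invar} = P/A₁ = 36610/750 = 48.82 MPa, compressive.

σ ≈ 48.8 MPa (compressive)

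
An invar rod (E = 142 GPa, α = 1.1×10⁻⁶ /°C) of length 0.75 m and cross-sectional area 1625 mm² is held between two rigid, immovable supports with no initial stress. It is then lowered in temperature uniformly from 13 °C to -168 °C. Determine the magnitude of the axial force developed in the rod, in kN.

P ≈ 45.9 kN (tensile)

The ends cannot move, so σ = EαΔT = 142×10³ × 1.1×10⁻⁶ × 181 = 28.27 MPa.
Then P = σA = 28.27 × 1625 mm² = 45.94 kN, tensile.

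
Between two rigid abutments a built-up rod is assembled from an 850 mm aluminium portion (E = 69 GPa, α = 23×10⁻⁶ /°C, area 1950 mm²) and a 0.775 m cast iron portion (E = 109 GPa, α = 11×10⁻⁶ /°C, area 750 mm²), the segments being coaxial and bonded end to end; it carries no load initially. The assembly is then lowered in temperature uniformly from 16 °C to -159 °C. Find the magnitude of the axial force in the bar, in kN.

P ≈ 311 kN (tensile)

With the walls removed the bar would change length by δ_free = Σ αᵢΔT Lᵢ = 23×10⁻⁶×175×850 + 11×10⁻⁶×175×775 = 4.913 mm.
The rigid supports impose zero overall length change; the single axial force P common to all segments must satisfy P Σ Lᵢ/(AᵢEᵢ) = δ_free.
The series flexibility is Σ Lᵢ/(AᵢEᵢ) = 850/(1950×69×10³) + 775/(750×109×10³) = 1.58×10⁻⁵ mm/N.
So P = 4.913 / 1.58×10⁻⁵ = 311 kN, tensile.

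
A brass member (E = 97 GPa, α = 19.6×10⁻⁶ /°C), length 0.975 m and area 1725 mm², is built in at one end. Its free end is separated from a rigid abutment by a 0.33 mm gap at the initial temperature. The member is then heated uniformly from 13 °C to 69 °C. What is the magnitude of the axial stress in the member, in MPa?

σ ≈ 73.6 MPa (compressive)

If the wall were absent the member would grow by αΔT L = 19.6×10⁻⁶ × 56 × 975 = 1.07 mm.
This exceeds the 0.33 mm gap, so the wall pushes back. The portion of expansion that must be recovered elastically is δ_free − gap = 1.07 − 0.33 = 0.7402 mm.
Compatibility: PL/(AE) = 0.7402 mm, so σ = P/A = E × (0.7402/975) = 73.64 MPa.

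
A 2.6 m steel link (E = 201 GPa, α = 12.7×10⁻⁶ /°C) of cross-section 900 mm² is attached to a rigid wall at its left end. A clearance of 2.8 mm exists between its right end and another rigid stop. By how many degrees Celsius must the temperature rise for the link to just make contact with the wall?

ΔT ≈ 84.8 °C

Contact occurs when the free expansion equals the gap: αΔT L = 2.8 mm.
So ΔT = g/(αL) = 2.8/(12.7×10⁻⁶ × 2600) = 84.8 °C.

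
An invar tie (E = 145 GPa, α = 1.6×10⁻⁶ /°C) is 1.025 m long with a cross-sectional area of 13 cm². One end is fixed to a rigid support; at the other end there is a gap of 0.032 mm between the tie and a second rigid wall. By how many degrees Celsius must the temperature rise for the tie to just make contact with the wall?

The gap closes when αΔT L = 0.032 mm, since the tie is still unstressed at that instant.
So ΔT = g/(αL) = 0.032/(1.6×10⁻⁶ × 1025) = 19.51 °C.

ΔT ≈ 19.5 °C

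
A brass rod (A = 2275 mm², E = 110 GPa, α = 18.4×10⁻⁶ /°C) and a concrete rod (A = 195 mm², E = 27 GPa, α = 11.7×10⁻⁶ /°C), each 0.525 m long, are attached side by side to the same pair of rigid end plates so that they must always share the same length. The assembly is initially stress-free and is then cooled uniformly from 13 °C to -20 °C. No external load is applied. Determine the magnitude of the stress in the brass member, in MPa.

σ ≈ 0.501 MPa (tensile)

Both members must finish at the same length. With the larger α, the brass tends to over-contract; the plates restrain it, putting the brass in tension and the concrete in compression. With no external load the two internal forces are equal and opposite, magnitude P.
Setting the final lengths equal and cancelling L: (α₁ − α₂)ΔT = P/(A₁E₁) + P/(A₂E₂).
|α₁ − α₂|·ΔT = 6.7×10⁻⁶ × 33 = 0.0002211.
1/(A₁E₁) + 1/(A₂E₂) = 1/(2275×110×10³) + 1/(195×27×10³) = 1.939×10⁻⁷ N⁻¹.
So P = 0.0002211 / 1.939×10⁻⁷ = 1.14 kN.
σ_{brass} = P/A₁ = 1140/2275 = 0.5011 MPa, tensile.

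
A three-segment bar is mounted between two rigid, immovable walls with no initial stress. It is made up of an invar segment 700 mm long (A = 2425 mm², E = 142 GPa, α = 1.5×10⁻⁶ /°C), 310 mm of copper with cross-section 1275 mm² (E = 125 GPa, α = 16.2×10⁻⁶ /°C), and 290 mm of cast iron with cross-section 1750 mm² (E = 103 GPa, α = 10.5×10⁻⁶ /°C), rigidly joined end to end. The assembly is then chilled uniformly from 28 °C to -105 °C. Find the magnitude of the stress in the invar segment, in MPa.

σ ≈ 89.5 MPa (tensile)

Free thermal contraction of the whole bar: Σ αᵢΔT Lᵢ = 1.5×10⁻⁶×133×700 + 16.2×10⁻⁶×133×310 + 10.5×10⁻⁶×133×290 = 1.213 mm.
Since the ends are fixed, an axial force P builds up, equal in every segment, with P · Σ Lᵢ/(AᵢEᵢ) = δ_free.
The series flexibility is Σ Lᵢ/(AᵢEᵢ) = 700/(2425×142×10³) + 310/(1275×125×10³) + 290/(1750×103×10³) = 5.587×10⁻⁶ mm/N.
Hence P = δ_free / Σ(L/AE) = 1.213/5.587×10⁻⁶ = 217 kN (tensile).
σ_{invar} = P / A = 217000 / 2425 = 89.5 MPa.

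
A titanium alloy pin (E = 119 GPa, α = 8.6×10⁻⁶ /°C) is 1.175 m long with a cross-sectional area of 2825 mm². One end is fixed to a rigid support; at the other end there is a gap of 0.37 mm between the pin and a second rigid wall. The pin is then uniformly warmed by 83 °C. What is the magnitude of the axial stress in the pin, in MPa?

σ ≈ 47.5 MPa (compressive)

If the wall were absent the pin would grow by αΔT L = 8.6×10⁻⁶ × 83 × 1175 = 0.8387 mm.
This exceeds the 0.37 mm gap, so the wall pushes back. The portion of expansion that must be recovered elastically is δ_free − gap = 0.8387 − 0.37 = 0.4687 mm.
So σ = E(δ_free − g)/L = 119×10³ × 0.4687/1175 = 47.47 MPa.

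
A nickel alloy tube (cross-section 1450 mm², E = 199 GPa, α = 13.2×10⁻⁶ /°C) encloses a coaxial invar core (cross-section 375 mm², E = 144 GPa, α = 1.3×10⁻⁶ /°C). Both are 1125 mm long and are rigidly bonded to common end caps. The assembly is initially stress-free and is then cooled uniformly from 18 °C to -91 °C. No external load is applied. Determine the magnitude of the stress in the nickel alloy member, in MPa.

σ ≈ 40.7 MPa (tensile)

Equilibrium of a rigid end plate with no external load gives equal and opposite internal forces ±P in the two members. Since α_{nickel alloy} > α_{invar}, cooling drives the nickel alloy into tension and the invar into compression.
Compatibility of the two members (thermal + elastic change equal): (α₁ − α₂)ΔT = P·[1/(A₁E₁) + 1/(A₂E₂)].
|α₁ − α₂|·ΔT = 11.9×10⁻⁶ × 109 = 0.001297.
1/(A₁E₁) + 1/(A₂E₂) = 1/(1450×199×10³) + 1/(375×144×10³) = 2.198×10⁻⁸ N⁻¹.
So P = 0.001297 / 2.198×10⁻⁸ = 59 kN.
σ_{nickel alloy} = P/A₁ = 59000/1450 = 40.69 MPa, tensile.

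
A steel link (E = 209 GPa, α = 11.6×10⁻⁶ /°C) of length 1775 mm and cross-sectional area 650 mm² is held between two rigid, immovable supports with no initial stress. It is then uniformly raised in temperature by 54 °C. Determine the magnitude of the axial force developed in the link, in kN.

P ≈ 85.1 kN (compressive)

With zero net strain, σ = E·αΔT = 209 GPa × 11.6×10⁻⁶ × 54 = 130.9 MPa.
P = AEαΔT = 650 × 209×10³ × 11.6×10⁻⁶ × 54 = 85.1 kN (compressive).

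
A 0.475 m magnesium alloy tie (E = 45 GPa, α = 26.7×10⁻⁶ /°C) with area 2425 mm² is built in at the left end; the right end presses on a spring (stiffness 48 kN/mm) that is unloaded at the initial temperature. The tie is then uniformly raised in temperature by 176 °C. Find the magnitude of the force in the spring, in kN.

If the spring were absent the tie would lengthen by αΔT L = 26.7×10⁻⁶ × 176 × 475 = 2.232 mm.
Let P be the compressive force at the spring. The tie shortens elastically by PL/(AE) and the spring compresses by P/k; together these equal δ_free.
P [ L/(AE) + 1/k ] = δ_free → P [ 475/(2425×45×10³) + 1/(48×10³) ] = 2.232.
P = 2.232 / 2.519×10⁻⁵ = 88620 N.

P ≈ 88.6 kN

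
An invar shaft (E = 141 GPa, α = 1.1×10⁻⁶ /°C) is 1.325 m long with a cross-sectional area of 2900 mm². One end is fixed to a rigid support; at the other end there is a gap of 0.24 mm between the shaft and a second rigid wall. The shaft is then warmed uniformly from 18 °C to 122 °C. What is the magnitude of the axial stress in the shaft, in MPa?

σ ≈ 0 MPa

Unrestrained expansion: δ_free = αΔT L = 1.1×10⁻⁶ × 104 × 1325 = 0.1516 mm.
This is smaller than the 0.24 mm clearance, so the shaft expands freely without reaching the stop — the stress is zero.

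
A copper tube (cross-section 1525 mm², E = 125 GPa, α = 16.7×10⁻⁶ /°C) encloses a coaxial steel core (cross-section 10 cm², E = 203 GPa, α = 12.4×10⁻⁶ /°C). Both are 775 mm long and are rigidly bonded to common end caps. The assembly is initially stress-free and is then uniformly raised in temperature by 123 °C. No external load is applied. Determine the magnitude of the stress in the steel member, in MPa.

σ ≈ 52 MPa (tensile)

Both members must finish at the same length. With the larger α, the copper tends to over-expand; the plates restrain it, putting the copper in compression and the steel in tension. With no external load the two internal forces are equal and opposite, magnitude P.
Equating the net (thermal + elastic) strains gives |α₁ − α₂|·ΔT = P·[1/(A₁E₁) + 1/(A₂E₂)].
|α₁ − α₂|·ΔT = 4.3×10⁻⁶ × 123 = 0.0005289.
1/(A₁E₁) + 1/(A₂E₂) = 1/(1525×125×10³) + 1/(1000×203×10³) = 1.017×10⁻⁸ N⁻¹.
P = 0.0005289 / 1.017×10⁻⁸ = 52000 N = 52 kN.
σ_{steel} = P/A₂ = 52000/1000 = 52 MPa, tensile.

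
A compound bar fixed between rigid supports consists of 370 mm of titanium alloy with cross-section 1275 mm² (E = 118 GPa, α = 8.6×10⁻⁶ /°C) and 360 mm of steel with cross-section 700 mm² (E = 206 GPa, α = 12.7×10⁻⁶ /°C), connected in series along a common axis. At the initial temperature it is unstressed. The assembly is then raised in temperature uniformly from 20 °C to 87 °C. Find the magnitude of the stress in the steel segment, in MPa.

σ ≈ 150 MPa (compressive)

With the walls removed the bar would change length by δ_free = Σ αᵢΔT Lᵢ = 8.6×10⁻⁶×67×370 + 12.7×10⁻⁶×67×360 = 0.5195 mm.
The walls prevent any net length change, so an axial force P (same in every segment) develops. Compatibility: P · Σ Lᵢ/(AᵢEᵢ) = δ_free.
Σ Lᵢ/(AᵢEᵢ) = 370/(1275×118×10³) + 360/(700×206×10³) = 4.956×10⁻⁶ mm/N.
P = 0.5195 / 4.956×10⁻⁶ = 104800 N = 104.8 kN, compressive.
σ_{steel} = P / A = 104800 / 700 = 149.8 MPa.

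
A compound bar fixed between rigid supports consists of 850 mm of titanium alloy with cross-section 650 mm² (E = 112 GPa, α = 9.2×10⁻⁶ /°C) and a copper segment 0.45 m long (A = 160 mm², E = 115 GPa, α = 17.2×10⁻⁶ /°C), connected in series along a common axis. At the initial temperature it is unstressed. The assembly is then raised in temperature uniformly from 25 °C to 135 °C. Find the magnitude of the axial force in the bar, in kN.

P ≈ 47.4 kN (compressive)

Free thermal expansion of the whole bar: Σ αᵢΔT Lᵢ = 9.2×10⁻⁶×110×850 + 17.2×10⁻⁶×110×450 = 1.712 mm.
The walls prevent any net length change, so an axial force P (same in every segment) develops. Compatibility: P · Σ Lᵢ/(AᵢEᵢ) = δ_free.
Σ Lᵢ/(AᵢEᵢ) = 850/(650×112×10³) + 450/(160×115×10³) = 3.613×10⁻⁵ mm/N.
So P = 1.712 / 3.613×10⁻⁵ = 47.37 kN, compressive.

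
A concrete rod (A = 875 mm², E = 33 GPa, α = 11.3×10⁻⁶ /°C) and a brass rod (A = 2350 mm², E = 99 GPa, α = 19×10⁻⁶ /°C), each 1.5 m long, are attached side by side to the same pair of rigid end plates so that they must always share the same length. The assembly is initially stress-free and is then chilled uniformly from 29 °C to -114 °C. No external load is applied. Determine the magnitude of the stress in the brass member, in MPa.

σ ≈ 12 MPa (tensile)

The brass has the larger α, so on cooling it would change length more than the concrete if both were free. The rigid plates force a common final length, so the brass is put into tension and the concrete into compression, with equal and opposite forces P (no external load).
Equating the net (thermal + elastic) strains gives |α₁ − α₂|·ΔT = P·[1/(A₁E₁) + 1/(A₂E₂)].
|α₁ − α₂|·ΔT = 7.7×10⁻⁶ × 143 = 0.001101.
1/(A₁E₁) + 1/(A₂E₂) = 1/(875×33×10³) + 1/(2350×99×10³) = 3.893×10⁻⁸ N⁻¹.
So P = 0.001101 / 3.893×10⁻⁸ = 28.28 kN.
σ_{brass} = P/A₂ = 28280/2350 = 12.04 MPa, tensile.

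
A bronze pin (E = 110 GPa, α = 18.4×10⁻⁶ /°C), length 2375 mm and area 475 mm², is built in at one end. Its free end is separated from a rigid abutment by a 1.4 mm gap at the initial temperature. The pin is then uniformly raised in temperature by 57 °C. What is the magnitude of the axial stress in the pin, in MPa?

Free thermal elongation = αΔT L = 18.4×10⁻⁶ × 57 × 2375 = 2.491 mm.
The gap closes (δ_free > 1.4 mm) and the wall then resists a further 2.491 − 1.4 = 1.091 mm of expansion.
Compatibility: PL/(AE) = 1.091 mm, so σ = P/A = E × (1.091/2375) = 50.53 MPa.

σ ≈ 50.5 MPa (compressive)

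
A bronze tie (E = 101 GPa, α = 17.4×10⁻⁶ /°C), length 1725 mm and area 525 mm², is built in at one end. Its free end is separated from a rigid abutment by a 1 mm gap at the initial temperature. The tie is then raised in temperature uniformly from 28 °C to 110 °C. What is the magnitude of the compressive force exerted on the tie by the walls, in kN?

Unrestrained expansion: δ_free = αΔT L = 17.4×10⁻⁶ × 82 × 1725 = 2.461 mm.
After closing the 1 mm clearance, 2.461 − 1 = 1.461 mm of expansion remains to be suppressed by the wall.
Compatibility: PL/(AE) = 1.461 mm, so σ = P/A = E × (1.461/1725) = 85.56 MPa.
P = σA = 85.56 × 525 = 44.92 kN.

P ≈ 44.9 kN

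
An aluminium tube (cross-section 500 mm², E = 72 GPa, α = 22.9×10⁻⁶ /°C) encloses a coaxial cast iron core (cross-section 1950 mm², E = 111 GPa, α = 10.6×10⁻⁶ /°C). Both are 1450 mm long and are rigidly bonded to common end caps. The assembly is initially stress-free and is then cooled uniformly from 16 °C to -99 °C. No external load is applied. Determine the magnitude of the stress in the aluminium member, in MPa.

σ ≈ 87.3 MPa (tensile)

Both members must finish at the same length. With the larger α, the aluminium tends to over-contract; the plates restrain it, putting the aluminium in tension and the cast iron in compression. With no external load the two internal forces are equal and opposite, magnitude P.
Compatibility of the two members (thermal + elastic change equal): (α₁ − α₂)ΔT = P·[1/(A₁E₁) + 1/(A₂E₂)].
|α₁ − α₂|·ΔT = 12.3×10⁻⁶ × 115 = 0.001414.
1/(A₁E₁) + 1/(A₂E₂) = 1/(500×72×10³) + 1/(1950×111×10³) = 3.24×10⁻⁸ N⁻¹.
So P = 0.001414 / 3.24×10⁻⁸ = 43.66 kN.
σ_{aluminium} = P/A₁ = 43660/500 = 87.32 MPa, tensile.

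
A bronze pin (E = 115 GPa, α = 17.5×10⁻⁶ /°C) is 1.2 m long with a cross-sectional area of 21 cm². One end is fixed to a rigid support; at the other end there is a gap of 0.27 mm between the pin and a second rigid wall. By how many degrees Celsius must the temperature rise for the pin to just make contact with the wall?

ΔT ≈ 12.9 °C

The gap closes when αΔT L = 0.27 mm, since the pin is still unstressed at that instant.
ΔT = 0.27 / (17.5×10⁻⁶ × 1200) = 12.86 °C.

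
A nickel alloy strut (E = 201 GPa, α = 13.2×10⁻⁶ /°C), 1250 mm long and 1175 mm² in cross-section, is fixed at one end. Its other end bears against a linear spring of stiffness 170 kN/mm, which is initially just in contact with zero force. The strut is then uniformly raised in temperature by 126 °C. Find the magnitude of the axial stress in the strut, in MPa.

σ ≈ 158 MPa (compressive)

Free thermal expansion: δ_free = αΔT L = 13.2×10⁻⁶ × 126 × 1250 = 2.079 mm.
Let P be the compressive force at the spring. The strut shortens elastically by PL/(AE) and the spring compresses by P/k; together these equal δ_free.
P [ L/(AE) + 1/k ] = δ_free → P [ 1250/(1175×201×10³) + 1/(170×10³) ] = 2.079.
P = 2.079 / 1.118×10⁻⁵ = 186000 N.
σ = P/A = 186000/1175 = 158.3 MPa.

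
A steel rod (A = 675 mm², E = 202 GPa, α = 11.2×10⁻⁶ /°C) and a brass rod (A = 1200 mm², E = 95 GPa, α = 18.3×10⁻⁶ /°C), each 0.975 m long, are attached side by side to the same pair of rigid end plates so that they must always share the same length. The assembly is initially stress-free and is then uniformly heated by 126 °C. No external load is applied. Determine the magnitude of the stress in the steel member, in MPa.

Equilibrium of a rigid end plate with no external load gives equal and opposite internal forces ±P in the two members. Since α_{brass} > α_{steel}, heating drives the brass into compression and the steel into tension.
Equating the net (thermal + elastic) strains gives |α₁ − α₂|·ΔT = P·[1/(A₁E₁) + 1/(A₂E₂)].
|α₁ − α₂|·ΔT = 7.1×10⁻⁶ × 126 = 0.0008946.
1/(A₁E₁) + 1/(A₂E₂) = 1/(675×202×10³) + 1/(1200×95×10³) = 1.611×10⁻⁸ N⁻¹.
P = 0.0008946 / 1.611×10⁻⁸ = 55540 N = 55.54 kN.
σ_{steel} = P/A₁ = 55540/675 = 82.29 MPa, tensile.

σ ≈ 82.3 MPa (tensile)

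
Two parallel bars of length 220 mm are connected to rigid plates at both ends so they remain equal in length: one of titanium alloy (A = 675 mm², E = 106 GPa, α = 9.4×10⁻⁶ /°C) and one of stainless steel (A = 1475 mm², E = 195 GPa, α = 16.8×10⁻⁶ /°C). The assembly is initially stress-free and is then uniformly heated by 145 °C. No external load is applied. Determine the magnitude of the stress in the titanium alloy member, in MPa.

σ ≈ 91.1 MPa (tensile)

Both members must finish at the same length. With the larger α, the stainless steel tends to over-expand; the plates restrain it, putting the stainless steel in compression and the titanium alloy in tension. With no external load the two internal forces are equal and opposite, magnitude P.
Compatibility of the two members (thermal + elastic change equal): (α₁ − α₂)ΔT = P·[1/(A₁E₁) + 1/(A₂E₂)].
|α₁ − α₂|·ΔT = 7.4×10⁻⁶ × 145 = 0.001073.
1/(A₁E₁) + 1/(A₂E₂) = 1/(675×106×10³) + 1/(1475×195×10³) = 1.745×10⁻⁸ N⁻¹.
P = 0.001073 / 1.745×10⁻⁸ = 61480 N = 61.48 kN.
σ_{titanium alloy} = P/A₁ = 61480/675 = 91.08 MPa, tensile.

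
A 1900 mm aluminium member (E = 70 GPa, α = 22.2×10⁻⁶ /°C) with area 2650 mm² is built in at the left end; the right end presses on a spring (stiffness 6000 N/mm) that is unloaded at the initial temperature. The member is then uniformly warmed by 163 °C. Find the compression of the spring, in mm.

δ ≈ 6.48 mm

Free thermal expansion: δ_free = αΔT L = 22.2×10⁻⁶ × 163 × 1900 = 6.875 mm.
With a force P in the spring, the elastic change of the member is PL/(AE) and that of the spring is P/k; compatibility requires their sum to equal δ_free.
P [ L/(AE) + 1/k ] = δ_free → P [ 1900/(2650×70×10³) + 1/(6000) ] = 6.875.
P = 6.875 / 0.0001769 = 38860 N.
Spring compression = P/k = 38860/(6000) = 6.477 mm.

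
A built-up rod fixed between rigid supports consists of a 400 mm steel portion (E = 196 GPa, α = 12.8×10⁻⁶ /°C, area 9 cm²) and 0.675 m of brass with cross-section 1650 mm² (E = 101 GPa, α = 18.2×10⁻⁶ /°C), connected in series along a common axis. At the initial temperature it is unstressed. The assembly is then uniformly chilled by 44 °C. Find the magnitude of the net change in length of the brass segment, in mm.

|ΔL| ≈ 0.0496 mm

If the supports were absent, the total length change would be Σ αᵢΔT Lᵢ = 12.8×10⁻⁶×44×400 + 18.2×10⁻⁶×44×675 = 0.7658 mm.
Since the ends are fixed, an axial force P builds up, equal in every segment, with P · Σ Lᵢ/(AᵢEᵢ) = δ_free.
The series flexibility is Σ Lᵢ/(AᵢEᵢ) = 400/(900×196×10³) + 675/(1650×101×10³) = 6.318×10⁻⁶ mm/N.
So P = 0.7658 / 6.318×10⁻⁶ = 121.2 kN, tensile.
For the brass segment, free thermal change = 18.2×10⁻⁶×44×675 = 0.5405 mm and elastic change from P = 121200×675/(1650×101×10³) = 0.491 mm; these oppose, so the net change is 0.0496 mm (segment shortens).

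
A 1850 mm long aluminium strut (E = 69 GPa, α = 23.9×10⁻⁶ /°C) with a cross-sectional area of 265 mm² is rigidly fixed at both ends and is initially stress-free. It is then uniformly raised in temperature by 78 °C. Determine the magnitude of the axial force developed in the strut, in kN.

Full restraint means ε = 0, so the stress is σ = EαΔT = 69×10³ × 23.9×10⁻⁶ × 78 = 128.6 MPa.
P = AEαΔT = 265 × 69×10³ × 23.9×10⁻⁶ × 78 = 34.09 kN (compressive).

P ≈ 34.1 kN (compressive)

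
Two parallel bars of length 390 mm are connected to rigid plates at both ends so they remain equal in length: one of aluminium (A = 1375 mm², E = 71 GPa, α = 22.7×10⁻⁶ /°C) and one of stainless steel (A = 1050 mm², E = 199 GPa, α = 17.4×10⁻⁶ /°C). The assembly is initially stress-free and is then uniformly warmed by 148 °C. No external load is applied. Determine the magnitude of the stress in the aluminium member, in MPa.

Both members must finish at the same length. With the larger α, the aluminium tends to over-expand; the plates restrain it, putting the aluminium in compression and the stainless steel in tension. With no external load the two internal forces are equal and opposite, magnitude P.
Setting the final lengths equal and cancelling L: (α₁ − α₂)ΔT = P/(A₁E₁) + P/(A₂E₂).
|α₁ − α₂|·ΔT = 5.3×10⁻⁶ × 148 = 0.0007844.
1/(A₁E₁) + 1/(A₂E₂) = 1/(1375×71×10³) + 1/(1050×199×10³) = 1.503×10⁻⁸ N⁻¹.
So P = 0.0007844 / 1.503×10⁻⁸ = 52.19 kN.
σ_{aluminium} = P/A₁ = 52190/1375 = 37.96 MPa, compressive.

σ ≈ 38 MPa (compressive)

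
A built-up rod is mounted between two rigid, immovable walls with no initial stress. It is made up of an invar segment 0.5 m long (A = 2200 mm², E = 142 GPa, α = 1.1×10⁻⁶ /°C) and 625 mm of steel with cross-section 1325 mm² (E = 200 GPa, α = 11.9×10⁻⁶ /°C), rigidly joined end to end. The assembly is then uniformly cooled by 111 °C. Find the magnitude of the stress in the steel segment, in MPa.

σ ≈ 169 MPa (tensile)

With the walls removed the bar would change length by δ_free = Σ αᵢΔT Lᵢ = 1.1×10⁻⁶×111×500 + 11.9×10⁻⁶×111×625 = 0.8866 mm.
The rigid supports impose zero overall length change; the single axial force P common to all segments must satisfy P Σ Lᵢ/(AᵢEᵢ) = δ_free.
The series flexibility is Σ Lᵢ/(AᵢEᵢ) = 500/(2200×142×10³) + 625/(1325×200×10³) = 3.959×10⁻⁶ mm/N.
P = 0.8866 / 3.959×10⁻⁶ = 223900 N = 223.9 kN, tensile.
σ_{steel} = P / A = 223900 / 1325 = 169 MPa.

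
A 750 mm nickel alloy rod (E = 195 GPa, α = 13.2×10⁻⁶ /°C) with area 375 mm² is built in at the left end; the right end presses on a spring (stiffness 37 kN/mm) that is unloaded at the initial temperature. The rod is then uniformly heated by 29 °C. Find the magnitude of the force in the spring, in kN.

P ≈ 7.7 kN

The unrestrained thermal change is αΔT L = 13.2×10⁻⁶ × 29 × 750 = 0.2871 mm.
Let P be the compressive force at the spring. The rod shortens elastically by PL/(AE) and the spring compresses by P/k; together these equal δ_free.
So P = δ_free / [L/(AE) + 1/k] = 0.2871 / [ 750/(375×195×10³) + 1/(37×10³) ].
P = 0.2871 / 3.728×10⁻⁵ = 7700 N.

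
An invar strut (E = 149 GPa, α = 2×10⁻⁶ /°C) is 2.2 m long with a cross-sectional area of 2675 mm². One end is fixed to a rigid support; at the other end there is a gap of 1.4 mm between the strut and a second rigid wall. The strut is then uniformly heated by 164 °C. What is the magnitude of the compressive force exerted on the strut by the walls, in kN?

P ≈ 0 kN

Free thermal elongation = αΔT L = 2×10⁻⁶ × 164 × 2200 = 0.7216 mm.
Since δ_free = 0.722 mm is less than the 1.4 mm gap, the strut never touches the wall. No axial force develops.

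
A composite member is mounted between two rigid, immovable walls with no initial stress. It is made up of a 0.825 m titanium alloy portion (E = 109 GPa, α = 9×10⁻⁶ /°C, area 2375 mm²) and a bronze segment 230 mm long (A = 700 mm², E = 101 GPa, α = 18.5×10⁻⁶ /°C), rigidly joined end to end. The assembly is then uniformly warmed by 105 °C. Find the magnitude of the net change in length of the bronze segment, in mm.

Free thermal expansion of the whole bar: Σ αᵢΔT Lᵢ = 9×10⁻⁶×105×825 + 18.5×10⁻⁶×105×230 = 1.226 mm.
Since the ends are fixed, an axial force P builds up, equal in every segment, with P · Σ Lᵢ/(AᵢEᵢ) = δ_free.
The series flexibility is Σ Lᵢ/(AᵢEᵢ) = 825/(2375×109×10³) + 230/(700×101×10³) = 6.44×10⁻⁶ mm/N.
P = 1.226 / 6.44×10⁻⁶ = 190400 N = 190.4 kN, compressive.
For the bronze segment, free thermal change = 18.5×10⁻⁶×105×230 = 0.4468 mm and elastic change from P = 190400×230/(700×101×10³) = 0.6195 mm; these oppose, so the net change is 0.173 mm (segment shortens).

|ΔL| ≈ 0.173 mm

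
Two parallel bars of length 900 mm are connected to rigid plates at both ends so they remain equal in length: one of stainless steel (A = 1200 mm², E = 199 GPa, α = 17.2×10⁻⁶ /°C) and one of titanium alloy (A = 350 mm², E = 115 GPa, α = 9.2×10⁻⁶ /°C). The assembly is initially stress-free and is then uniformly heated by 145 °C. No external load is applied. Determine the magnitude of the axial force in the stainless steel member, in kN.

The stainless steel has the larger α, so on heating it would change length more than the titanium alloy if both were free. The rigid plates force a common final length, so the stainless steel is put into compression and the titanium alloy into tension, with equal and opposite forces P (no external load).
Compatibility of the two members (thermal + elastic change equal): (α₁ − α₂)ΔT = P·[1/(A₁E₁) + 1/(A₂E₂)].
|α₁ − α₂|·ΔT = 8×10⁻⁶ × 145 = 0.00116.
1/(A₁E₁) + 1/(A₂E₂) = 1/(1200×199×10³) + 1/(350×115×10³) = 2.903×10⁻⁸ N⁻¹.
So P = 0.00116 / 2.903×10⁻⁸ = 39.96 kN.

P ≈ 40 kN (compressive in the stainless steel)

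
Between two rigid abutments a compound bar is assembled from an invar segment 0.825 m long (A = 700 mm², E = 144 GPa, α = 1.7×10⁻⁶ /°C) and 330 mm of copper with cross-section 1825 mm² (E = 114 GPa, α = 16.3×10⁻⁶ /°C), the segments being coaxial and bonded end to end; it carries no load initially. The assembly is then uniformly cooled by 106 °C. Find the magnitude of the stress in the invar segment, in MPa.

Free thermal contraction of the whole bar: Σ αᵢΔT Lᵢ = 1.7×10⁻⁶×106×825 + 16.3×10⁻⁶×106×330 = 0.7188 mm.
The walls prevent any net length change, so an axial force P (same in every segment) develops. Compatibility: P · Σ Lᵢ/(AᵢEᵢ) = δ_free.
Σ Lᵢ/(AᵢEᵢ) = 825/(700×144×10³) + 330/(1825×114×10³) = 9.771×10⁻⁶ mm/N.
So P = 0.7188 / 9.771×10⁻⁶ = 73.57 kN, tensile.
σ_{invar} = P / A = 73570 / 700 = 105.1 MPa.

σ ≈ 105 MPa (tensile)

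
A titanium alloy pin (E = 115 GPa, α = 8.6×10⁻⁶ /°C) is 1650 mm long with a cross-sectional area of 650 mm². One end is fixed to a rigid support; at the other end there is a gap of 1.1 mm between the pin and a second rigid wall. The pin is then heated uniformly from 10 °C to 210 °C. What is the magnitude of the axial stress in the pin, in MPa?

σ ≈ 121 MPa (compressive)

If the wall were absent the pin would grow by αΔT L = 8.6×10⁻⁶ × 200 × 1650 = 2.838 mm.
This exceeds the 1.1 mm gap, so the wall pushes back. The portion of expansion that must be recovered elastically is δ_free − gap = 2.838 − 1.1 = 1.738 mm.
That suppressed elongation corresponds to σ = E·Δ/L = 115×10³ × 1.738/1650 = 121.1 MPa.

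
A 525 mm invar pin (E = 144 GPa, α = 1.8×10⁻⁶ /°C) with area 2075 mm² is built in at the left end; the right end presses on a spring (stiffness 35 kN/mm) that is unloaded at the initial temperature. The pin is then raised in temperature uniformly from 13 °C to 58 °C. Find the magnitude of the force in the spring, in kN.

The unrestrained thermal change is αΔT L = 1.8×10⁻⁶ × 45 × 525 = 0.04252 mm.
With a force P in the spring, the elastic change of the pin is PL/(AE) and that of the spring is P/k; compatibility requires their sum to equal δ_free.
So P = δ_free / [L/(AE) + 1/k] = 0.04252 / [ 525/(2075×144×10³) + 1/(35×10³) ].
P = 0.04252 / 3.033×10⁻⁵ = 1402 N.

P ≈ 1.4 kN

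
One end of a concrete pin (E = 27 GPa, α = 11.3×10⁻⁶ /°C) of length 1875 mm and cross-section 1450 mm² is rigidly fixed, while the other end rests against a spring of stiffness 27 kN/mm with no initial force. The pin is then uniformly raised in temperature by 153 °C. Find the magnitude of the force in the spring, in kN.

P ≈ 38.2 kN

Free thermal expansion: δ_free = αΔT L = 11.3×10⁻⁶ × 153 × 1875 = 3.242 mm.
Let P be the compressive force at the spring. The pin shortens elastically by PL/(AE) and the spring compresses by P/k; together these equal δ_free.
So P = δ_free / [L/(AE) + 1/k] = 3.242 / [ 1875/(1450×27×10³) + 1/(27×10³) ].
P = 3.242 / 8.493×10⁻⁵ = 38170 N.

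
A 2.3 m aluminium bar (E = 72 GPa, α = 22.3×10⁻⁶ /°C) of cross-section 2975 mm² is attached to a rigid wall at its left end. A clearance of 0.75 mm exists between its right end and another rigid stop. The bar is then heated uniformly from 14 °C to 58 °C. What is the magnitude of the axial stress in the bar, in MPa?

Free thermal elongation = αΔT L = 22.3×10⁻⁶ × 44 × 2300 = 2.257 mm.
The gap closes (δ_free > 0.75 mm) and the wall then resists a further 2.257 − 0.75 = 1.507 mm of expansion.
Compatibility: PL/(AE) = 1.507 mm, so σ = P/A = E × (1.507/2300) = 47.17 MPa.

σ ≈ 47.2 MPa (compressive)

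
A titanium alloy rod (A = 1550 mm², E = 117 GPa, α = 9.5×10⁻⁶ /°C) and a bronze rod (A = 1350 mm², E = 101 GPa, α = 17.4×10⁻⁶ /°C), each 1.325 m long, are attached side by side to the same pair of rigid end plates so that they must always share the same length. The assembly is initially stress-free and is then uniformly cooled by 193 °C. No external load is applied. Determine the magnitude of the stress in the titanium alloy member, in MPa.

σ ≈ 76.6 MPa (compressive)

Both members must finish at the same length. With the larger α, the bronze tends to over-contract; the plates restrain it, putting the bronze in tension and the titanium alloy in compression. With no external load the two internal forces are equal and opposite, magnitude P.
Setting the final lengths equal and cancelling L: (α₁ − α₂)ΔT = P/(A₁E₁) + P/(A₂E₂).
|α₁ − α₂|·ΔT = 7.9×10⁻⁶ × 193 = 0.001525.
1/(A₁E₁) + 1/(A₂E₂) = 1/(1550×117×10³) + 1/(1350×101×10³) = 1.285×10⁻⁸ N⁻¹.
So P = 0.001525 / 1.285×10⁻⁸ = 118.7 kN.
σ_{titanium alloy} = P/A₁ = 118700/1550 = 76.56 MPa, compressive.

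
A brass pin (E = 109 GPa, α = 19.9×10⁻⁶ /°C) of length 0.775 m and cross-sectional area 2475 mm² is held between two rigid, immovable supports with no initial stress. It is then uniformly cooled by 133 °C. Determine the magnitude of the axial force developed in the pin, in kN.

The ends cannot move, so σ = EαΔT = 109×10³ × 19.9×10⁻⁶ × 133 = 288.5 MPa.
Axial force P = σA = 288.5 × 2475 = 714000 N = 714 kN, tensile.

P ≈ 714 kN (tensile)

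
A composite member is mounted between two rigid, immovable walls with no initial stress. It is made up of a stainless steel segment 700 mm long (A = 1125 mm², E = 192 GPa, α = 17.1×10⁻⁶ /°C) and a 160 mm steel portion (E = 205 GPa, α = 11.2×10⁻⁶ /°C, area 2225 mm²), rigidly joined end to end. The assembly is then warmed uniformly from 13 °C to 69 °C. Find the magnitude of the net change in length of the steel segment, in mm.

|ΔL| ≈ 0.0251 mm

With the walls removed the bar would change length by δ_free = Σ αᵢΔT Lᵢ = 17.1×10⁻⁶×56×700 + 11.2×10⁻⁶×56×160 = 0.7707 mm.
Since the ends are fixed, an axial force P builds up, equal in every segment, with P · Σ Lᵢ/(AᵢEᵢ) = δ_free.
The series flexibility is Σ Lᵢ/(AᵢEᵢ) = 700/(1125×192×10³) + 160/(2225×205×10³) = 3.592×10⁻⁶ mm/N.
So P = 0.7707 / 3.592×10⁻⁶ = 214.6 kN, compressive.
For the steel segment, free thermal change = 11.2×10⁻⁶×56×160 = 0.1004 mm and elastic change from P = 214600×160/(2225×205×10³) = 0.07527 mm; these oppose, so the net change is 0.0251 mm (segment lengthens).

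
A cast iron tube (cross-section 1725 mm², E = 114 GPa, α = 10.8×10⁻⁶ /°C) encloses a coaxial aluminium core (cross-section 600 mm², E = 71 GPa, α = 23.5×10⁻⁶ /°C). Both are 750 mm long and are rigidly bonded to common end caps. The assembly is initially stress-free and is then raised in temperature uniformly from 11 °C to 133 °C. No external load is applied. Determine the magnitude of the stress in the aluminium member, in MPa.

Both members must finish at the same length. With the larger α, the aluminium tends to over-expand; the plates restrain it, putting the aluminium in compression and the cast iron in tension. With no external load the two internal forces are equal and opposite, magnitude P.
Setting the final lengths equal and cancelling L: (α₁ − α₂)ΔT = P/(A₁E₁) + P/(A₂E₂).
|α₁ − α₂|·ΔT = 12.7×10⁻⁶ × 122 = 0.001549.
1/(A₁E₁) + 1/(A₂E₂) = 1/(1725×114×10³) + 1/(600×71×10³) = 2.856×10⁻⁸ N⁻¹.
So P = 0.001549 / 2.856×10⁻⁸ = 54.25 kN.
σ_{aluminium} = P/A₂ = 54250/600 = 90.42 MPa, compressive.

σ ≈ 90.4 MPa (compressive)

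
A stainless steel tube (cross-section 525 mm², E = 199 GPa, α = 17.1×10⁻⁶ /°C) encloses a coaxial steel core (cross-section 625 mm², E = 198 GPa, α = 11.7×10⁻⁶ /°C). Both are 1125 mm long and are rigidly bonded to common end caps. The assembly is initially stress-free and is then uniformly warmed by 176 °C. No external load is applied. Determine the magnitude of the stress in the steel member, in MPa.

The stainless steel has the larger α, so on heating it would change length more than the steel if both were free. The rigid plates force a common final length, so the stainless steel is put into compression and the steel into tension, with equal and opposite forces P (no external load).
Setting the final lengths equal and cancelling L: (α₁ − α₂)ΔT = P/(A₁E₁) + P/(A₂E₂).
|α₁ − α₂|·ΔT = 5.4×10⁻⁶ × 176 = 0.0009504.
1/(A₁E₁) + 1/(A₂E₂) = 1/(525×199×10³) + 1/(625×198×10³) = 1.765×10⁻⁸ N⁻¹.
So P = 0.0009504 / 1.765×10⁻⁸ = 53.84 kN.
σ_{steel} = P/A₂ = 53840/625 = 86.14 MPa, tensile.

σ ≈ 86.1 MPa (tensile)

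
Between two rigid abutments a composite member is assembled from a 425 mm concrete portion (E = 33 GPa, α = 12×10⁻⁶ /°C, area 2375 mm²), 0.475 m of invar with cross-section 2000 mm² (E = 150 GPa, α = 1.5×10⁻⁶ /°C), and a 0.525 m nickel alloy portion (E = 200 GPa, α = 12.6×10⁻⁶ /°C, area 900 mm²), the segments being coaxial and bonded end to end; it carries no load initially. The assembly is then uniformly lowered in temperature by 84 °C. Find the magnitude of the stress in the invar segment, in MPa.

If the supports were absent, the total length change would be Σ αᵢΔT Lᵢ = 12×10⁻⁶×84×425 + 1.5×10⁻⁶×84×475 + 12.6×10⁻⁶×84×525 = 1.044 mm.
Since the ends are fixed, an axial force P builds up, equal in every segment, with P · Σ Lᵢ/(AᵢEᵢ) = δ_free.
The series flexibility is Σ Lᵢ/(AᵢEᵢ) = 425/(2375×33×10³) + 475/(2000×150×10³) + 525/(900×200×10³) = 9.923×10⁻⁶ mm/N.
Hence P = δ_free / Σ(L/AE) = 1.044/9.923×10⁻⁶ = 105.2 kN (tensile).
σ_{invar} = P / A = 105200 / 2000 = 52.6 MPa.

σ ≈ 52.6 MPa (tensile)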